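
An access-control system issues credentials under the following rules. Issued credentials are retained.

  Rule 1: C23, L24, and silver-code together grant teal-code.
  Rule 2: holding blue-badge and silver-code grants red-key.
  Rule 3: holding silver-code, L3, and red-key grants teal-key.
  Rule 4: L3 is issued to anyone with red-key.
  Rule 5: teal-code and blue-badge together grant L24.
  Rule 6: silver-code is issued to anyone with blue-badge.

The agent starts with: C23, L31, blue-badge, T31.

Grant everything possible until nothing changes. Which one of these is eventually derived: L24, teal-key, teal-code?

teal-key

Holding blue-badge grants silver-code (Rule 6).
Holding blue-badge and silver-code grants red-key (Rule 2).
Holding red-key grants L3 (Rule 4).
Holding silver-code, L3, and red-key grants teal-key (Rule 3).
teal-code would need C23, L24, and silver-code (Rule 1), but L24 is never granted. L24 would need teal-code and blue-badge (Rule 5), but teal-code is never granted.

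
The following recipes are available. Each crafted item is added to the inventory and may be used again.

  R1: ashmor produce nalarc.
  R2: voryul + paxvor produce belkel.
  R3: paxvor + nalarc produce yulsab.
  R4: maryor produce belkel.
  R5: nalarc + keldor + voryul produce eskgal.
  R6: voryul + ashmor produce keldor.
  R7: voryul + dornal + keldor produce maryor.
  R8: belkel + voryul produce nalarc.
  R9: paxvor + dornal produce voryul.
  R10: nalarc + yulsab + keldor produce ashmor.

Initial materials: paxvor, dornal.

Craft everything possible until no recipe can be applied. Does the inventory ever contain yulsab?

Yes

paxvor + dornal → voryul (R9).
Using R2, voryul and paxvor make belkel.
Using R8, belkel and voryul make nalarc.
paxvor + nalarc → yulsab (R3).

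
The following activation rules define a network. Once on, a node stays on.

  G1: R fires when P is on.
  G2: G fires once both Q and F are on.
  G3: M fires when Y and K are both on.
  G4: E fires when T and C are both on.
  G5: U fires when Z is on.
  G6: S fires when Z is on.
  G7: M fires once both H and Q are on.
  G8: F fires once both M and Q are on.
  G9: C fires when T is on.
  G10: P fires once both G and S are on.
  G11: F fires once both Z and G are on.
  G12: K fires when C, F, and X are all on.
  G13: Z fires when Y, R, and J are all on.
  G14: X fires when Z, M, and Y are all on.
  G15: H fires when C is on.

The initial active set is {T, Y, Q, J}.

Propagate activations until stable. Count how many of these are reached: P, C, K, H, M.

T is on, so C fires (G9).
G15: C on → H on.
H and Q are on, so M fires (G7).
P would need G and S (G10), but S never turns on.
C: reached.
K would need C, F, and X (G12), but X never turns on.
H: reached.
M: reached.
Reached: C, H, and M — 3 of the 5.

3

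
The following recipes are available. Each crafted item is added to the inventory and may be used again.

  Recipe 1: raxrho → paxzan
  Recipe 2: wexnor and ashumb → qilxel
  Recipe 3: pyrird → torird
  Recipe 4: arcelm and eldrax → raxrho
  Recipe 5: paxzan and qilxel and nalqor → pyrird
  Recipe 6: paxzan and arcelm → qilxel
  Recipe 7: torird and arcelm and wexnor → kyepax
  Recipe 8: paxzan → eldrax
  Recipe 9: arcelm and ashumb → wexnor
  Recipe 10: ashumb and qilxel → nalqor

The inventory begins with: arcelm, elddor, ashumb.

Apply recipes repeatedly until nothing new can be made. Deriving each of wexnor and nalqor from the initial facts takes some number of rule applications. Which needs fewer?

wexnor: Using Recipe 9, arcelm and ashumb make wexnor. [1 rule application]
nalqor: Using Recipe 9, arcelm and ashumb make wexnor. wexnor and ashumb → qilxel (Recipe 2). Using Recipe 10, ashumb and qilxel make nalqor. [3 rule applications]
wexnor needs fewer.

wexnor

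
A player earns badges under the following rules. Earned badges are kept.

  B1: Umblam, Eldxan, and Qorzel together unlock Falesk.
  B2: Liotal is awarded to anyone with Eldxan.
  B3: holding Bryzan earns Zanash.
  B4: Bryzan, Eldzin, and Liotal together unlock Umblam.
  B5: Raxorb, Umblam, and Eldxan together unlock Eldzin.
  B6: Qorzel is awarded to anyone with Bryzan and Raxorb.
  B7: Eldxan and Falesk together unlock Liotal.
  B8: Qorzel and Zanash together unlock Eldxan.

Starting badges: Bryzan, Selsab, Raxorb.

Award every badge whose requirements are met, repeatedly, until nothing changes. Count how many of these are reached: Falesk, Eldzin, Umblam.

Falesk would need Umblam, Eldxan, and Qorzel (B1), but Umblam is never earned.
Eldzin would need Raxorb, Umblam, and Eldxan (B5), but Umblam is never earned.
Umblam would need Bryzan, Eldzin, and Liotal (B4), but Eldzin is never earned.
None of the 3 are reached.

0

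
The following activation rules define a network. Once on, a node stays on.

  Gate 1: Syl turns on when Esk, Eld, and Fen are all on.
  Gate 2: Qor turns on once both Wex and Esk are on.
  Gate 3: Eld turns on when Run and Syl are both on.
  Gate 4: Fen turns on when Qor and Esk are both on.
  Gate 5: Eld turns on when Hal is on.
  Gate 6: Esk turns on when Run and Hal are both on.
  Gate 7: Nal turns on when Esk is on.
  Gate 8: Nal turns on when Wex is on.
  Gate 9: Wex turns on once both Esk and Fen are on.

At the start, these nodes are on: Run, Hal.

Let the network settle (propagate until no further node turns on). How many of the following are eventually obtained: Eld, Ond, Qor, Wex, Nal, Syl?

2

Gate 6: Run and Hal on → Esk on.
Gate 5: Hal on → Eld on.
Esk is on, so Nal turns on (Gate 7).
Eld: reached.
No rule produces Ond, and it is not given.
Qor would need Wex and Esk (Gate 2), but Wex never turns on.
Wex would need Esk and Fen (Gate 9), but Fen never turns on.
Nal: reached.
Syl would need Esk, Eld, and Fen (Gate 1), but Fen never turns on.
Reached: Eld and Nal — 2 of the 6.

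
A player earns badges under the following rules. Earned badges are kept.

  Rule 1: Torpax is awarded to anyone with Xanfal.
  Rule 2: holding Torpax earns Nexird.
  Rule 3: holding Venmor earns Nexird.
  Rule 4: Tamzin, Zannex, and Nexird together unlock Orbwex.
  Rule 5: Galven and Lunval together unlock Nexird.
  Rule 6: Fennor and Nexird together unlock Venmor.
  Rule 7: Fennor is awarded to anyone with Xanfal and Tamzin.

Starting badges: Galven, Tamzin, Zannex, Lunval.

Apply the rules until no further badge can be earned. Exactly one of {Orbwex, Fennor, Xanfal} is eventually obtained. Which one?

With Galven and Lunval, Nexird is earned (Rule 5).
With Tamzin, Zannex, and Nexird, Orbwex is earned (Rule 4).
No rule produces Xanfal, and it is not given. Fennor would need Xanfal and Tamzin (Rule 7), but Xanfal is never earned.

Orbwex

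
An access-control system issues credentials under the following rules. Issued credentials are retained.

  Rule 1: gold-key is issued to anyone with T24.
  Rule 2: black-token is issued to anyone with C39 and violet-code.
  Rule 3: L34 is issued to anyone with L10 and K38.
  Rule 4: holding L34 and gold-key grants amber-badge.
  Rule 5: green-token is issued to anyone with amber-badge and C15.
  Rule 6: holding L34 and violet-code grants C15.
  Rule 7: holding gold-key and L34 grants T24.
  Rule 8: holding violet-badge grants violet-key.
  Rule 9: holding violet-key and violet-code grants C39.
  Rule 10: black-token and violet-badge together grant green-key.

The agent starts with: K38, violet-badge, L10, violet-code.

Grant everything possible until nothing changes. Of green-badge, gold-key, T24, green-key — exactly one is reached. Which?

green-key

Holding violet-badge grants violet-key (Rule 8).
Holding violet-key and violet-code grants C39 (Rule 9).
Holding C39 and violet-code grants black-token (Rule 2).
Holding black-token and violet-badge grants green-key (Rule 10).
T24 would need gold-key and L34 (Rule 7), but gold-key is never granted. gold-key would need T24 (Rule 1), but T24 is never granted. No rule produces green-badge, and it is not given.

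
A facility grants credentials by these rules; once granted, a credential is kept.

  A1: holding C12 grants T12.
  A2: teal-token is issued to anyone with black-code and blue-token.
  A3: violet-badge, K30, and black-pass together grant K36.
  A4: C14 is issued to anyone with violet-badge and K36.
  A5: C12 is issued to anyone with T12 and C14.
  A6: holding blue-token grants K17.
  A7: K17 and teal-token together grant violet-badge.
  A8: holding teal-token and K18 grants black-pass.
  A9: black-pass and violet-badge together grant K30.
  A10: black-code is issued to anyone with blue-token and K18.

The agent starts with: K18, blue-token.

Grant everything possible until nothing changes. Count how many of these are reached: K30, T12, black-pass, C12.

2

Holding blue-token and K18 grants black-code (A10).
Holding blue-token grants K17 (A6).
Holding black-code and blue-token grants teal-token (A2).
Holding K17 and teal-token grants violet-badge (A7).
Holding teal-token and K18 grants black-pass (A8).
Holding black-pass and violet-badge grants K30 (A9).
K30: reached.
T12 would need C12 (A1), but C12 is never granted.
black-pass: reached.
C12 would need T12 and C14 (A5), but T12 is never granted.
Reached: K30 and black-pass — 2 of the 4.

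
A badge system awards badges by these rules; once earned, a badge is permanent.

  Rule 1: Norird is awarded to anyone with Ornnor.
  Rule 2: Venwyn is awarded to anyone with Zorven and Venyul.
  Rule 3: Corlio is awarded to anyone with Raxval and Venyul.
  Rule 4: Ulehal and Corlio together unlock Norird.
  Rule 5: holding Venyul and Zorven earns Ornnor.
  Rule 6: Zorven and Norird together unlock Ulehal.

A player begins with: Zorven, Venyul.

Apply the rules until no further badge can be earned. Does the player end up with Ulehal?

Yes

With Venyul and Zorven, Ornnor is earned (Rule 5).
With Ornnor, Norird is earned (Rule 1).
With Zorven and Norird, Ulehal is earned (Rule 6).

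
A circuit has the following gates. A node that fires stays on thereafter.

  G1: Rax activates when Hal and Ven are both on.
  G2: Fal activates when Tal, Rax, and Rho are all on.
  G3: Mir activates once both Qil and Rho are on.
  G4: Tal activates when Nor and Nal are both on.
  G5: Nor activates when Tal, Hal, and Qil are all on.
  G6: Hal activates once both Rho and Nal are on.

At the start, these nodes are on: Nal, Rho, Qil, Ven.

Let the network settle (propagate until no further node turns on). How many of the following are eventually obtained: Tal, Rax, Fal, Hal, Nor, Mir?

3

G6: Rho and Nal on → Hal on.
G3: Qil and Rho on → Mir on.
G1: Hal and Ven on → Rax on.
Tal would need Nor and Nal (G4), but Nor never turns on.
Rax: reached.
Fal would need Tal, Rax, and Rho (G2), but Tal never turns on.
Hal: reached.
Nor would need Tal, Hal, and Qil (G5), but Tal never turns on.
Mir: reached.
Reached: Rax, Hal, and Mir — 3 of the 6.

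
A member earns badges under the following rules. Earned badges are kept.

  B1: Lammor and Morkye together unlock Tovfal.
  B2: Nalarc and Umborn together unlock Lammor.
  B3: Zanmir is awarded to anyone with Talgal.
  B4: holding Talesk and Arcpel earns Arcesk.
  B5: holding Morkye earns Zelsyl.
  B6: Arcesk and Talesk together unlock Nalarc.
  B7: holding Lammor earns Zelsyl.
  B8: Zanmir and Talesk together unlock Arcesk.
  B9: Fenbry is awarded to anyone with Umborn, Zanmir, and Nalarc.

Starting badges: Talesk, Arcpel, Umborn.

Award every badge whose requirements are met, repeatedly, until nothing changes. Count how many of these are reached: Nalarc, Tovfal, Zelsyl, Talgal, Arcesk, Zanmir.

With Talesk and Arcpel, Arcesk is earned (B4).
With Arcesk and Talesk, Nalarc is earned (B6).
With Nalarc and Umborn, Lammor is earned (B2).
With Lammor, Zelsyl is earned (B7).
Nalarc: reached.
Tovfal would need Lammor and Morkye (B1), but Morkye is never earned.
Zelsyl: reached.
No rule produces Talgal, and it is not given.
Arcesk: reached.
Zanmir would need Talgal (B3), but Talgal is never earned.
Reached: Nalarc, Zelsyl, and Arcesk — 3 of the 6.

3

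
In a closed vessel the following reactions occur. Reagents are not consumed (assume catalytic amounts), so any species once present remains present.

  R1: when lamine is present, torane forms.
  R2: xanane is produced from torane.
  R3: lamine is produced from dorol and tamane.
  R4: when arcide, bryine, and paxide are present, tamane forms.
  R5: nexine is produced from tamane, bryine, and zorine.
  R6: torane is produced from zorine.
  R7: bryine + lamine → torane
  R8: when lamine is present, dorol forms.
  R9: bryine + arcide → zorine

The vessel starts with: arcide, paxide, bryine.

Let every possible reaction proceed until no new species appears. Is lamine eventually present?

No

lamine would need dorol and tamane (R3), but dorol never forms.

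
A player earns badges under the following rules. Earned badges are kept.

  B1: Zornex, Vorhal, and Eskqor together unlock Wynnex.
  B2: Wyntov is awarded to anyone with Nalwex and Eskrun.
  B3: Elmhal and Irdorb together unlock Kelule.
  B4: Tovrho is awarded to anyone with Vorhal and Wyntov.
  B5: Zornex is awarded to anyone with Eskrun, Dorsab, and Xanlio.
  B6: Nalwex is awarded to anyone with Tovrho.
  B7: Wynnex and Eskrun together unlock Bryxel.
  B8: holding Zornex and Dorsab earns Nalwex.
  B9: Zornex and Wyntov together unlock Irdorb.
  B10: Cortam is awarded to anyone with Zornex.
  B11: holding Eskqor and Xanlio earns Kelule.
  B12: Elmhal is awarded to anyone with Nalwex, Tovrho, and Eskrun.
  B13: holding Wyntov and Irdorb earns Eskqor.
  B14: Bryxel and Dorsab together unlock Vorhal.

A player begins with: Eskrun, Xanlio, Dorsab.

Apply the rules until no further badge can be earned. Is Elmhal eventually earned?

Elmhal would need Nalwex, Tovrho, and Eskrun (B12), but Tovrho is never earned.

No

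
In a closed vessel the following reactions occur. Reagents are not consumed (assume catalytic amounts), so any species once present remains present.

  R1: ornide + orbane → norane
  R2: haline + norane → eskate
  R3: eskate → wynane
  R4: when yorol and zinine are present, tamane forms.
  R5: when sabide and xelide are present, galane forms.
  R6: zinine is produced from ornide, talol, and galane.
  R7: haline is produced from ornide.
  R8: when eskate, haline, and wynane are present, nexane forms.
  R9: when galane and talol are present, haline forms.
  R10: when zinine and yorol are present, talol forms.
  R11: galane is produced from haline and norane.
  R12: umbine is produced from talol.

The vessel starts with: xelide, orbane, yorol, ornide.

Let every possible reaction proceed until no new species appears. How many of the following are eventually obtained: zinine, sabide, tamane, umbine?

zinine would need ornide, talol, and galane (R6), but talol never forms.
No rule produces sabide, and it is not given.
tamane would need yorol and zinine (R4), but zinine never forms.
umbine would need talol (R12), but talol never forms.
None of the 4 are reached.

0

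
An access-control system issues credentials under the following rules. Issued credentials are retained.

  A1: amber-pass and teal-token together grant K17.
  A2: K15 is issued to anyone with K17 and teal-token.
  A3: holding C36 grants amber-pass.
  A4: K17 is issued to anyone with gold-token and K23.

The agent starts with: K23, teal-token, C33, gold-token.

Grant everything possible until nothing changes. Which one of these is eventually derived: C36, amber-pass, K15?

Holding gold-token and K23 grants K17 (A4).
Holding K17 and teal-token grants K15 (A2).
No rule produces C36, and it is not given. amber-pass would need C36 (A3), but C36 is never granted.

K15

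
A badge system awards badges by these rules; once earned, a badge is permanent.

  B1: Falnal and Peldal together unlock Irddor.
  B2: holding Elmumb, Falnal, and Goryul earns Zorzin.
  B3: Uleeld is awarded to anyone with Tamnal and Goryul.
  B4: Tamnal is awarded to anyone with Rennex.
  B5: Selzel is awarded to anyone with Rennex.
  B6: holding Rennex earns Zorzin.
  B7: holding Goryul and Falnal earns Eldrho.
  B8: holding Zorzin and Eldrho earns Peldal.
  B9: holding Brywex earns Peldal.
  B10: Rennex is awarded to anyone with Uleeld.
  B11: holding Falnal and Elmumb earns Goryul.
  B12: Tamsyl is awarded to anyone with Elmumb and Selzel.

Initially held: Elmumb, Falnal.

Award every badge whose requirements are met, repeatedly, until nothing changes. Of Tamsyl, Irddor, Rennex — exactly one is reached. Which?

With Falnal and Elmumb, Goryul is earned (B11).
With Elmumb, Falnal, and Goryul, Zorzin is earned (B2).
With Goryul and Falnal, Eldrho is earned (B7).
With Zorzin and Eldrho, Peldal is earned (B8).
With Falnal and Peldal, Irddor is earned (B1).
Tamsyl would need Elmumb and Selzel (B12), but Selzel is never earned. Rennex would need Uleeld (B10), but Uleeld is never earned.

Irddor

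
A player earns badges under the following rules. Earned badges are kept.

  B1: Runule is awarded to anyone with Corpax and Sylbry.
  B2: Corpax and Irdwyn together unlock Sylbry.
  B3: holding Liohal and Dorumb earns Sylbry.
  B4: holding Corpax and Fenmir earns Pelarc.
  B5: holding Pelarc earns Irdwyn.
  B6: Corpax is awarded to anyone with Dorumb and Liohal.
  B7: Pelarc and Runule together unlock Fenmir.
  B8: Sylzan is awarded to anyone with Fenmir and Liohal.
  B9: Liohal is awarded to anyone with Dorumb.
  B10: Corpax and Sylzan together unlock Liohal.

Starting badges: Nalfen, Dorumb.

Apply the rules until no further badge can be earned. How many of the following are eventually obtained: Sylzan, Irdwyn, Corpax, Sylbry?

2

With Dorumb, Liohal is earned (B9).
With Dorumb and Liohal, Corpax is earned (B6).
With Liohal and Dorumb, Sylbry is earned (B3).
Sylzan would need Fenmir and Liohal (B8), but Fenmir is never earned.
Irdwyn would need Pelarc (B5), but Pelarc is never earned.
Corpax: reached.
Sylbry: reached.
Reached: Corpax and Sylbry — 2 of the 4.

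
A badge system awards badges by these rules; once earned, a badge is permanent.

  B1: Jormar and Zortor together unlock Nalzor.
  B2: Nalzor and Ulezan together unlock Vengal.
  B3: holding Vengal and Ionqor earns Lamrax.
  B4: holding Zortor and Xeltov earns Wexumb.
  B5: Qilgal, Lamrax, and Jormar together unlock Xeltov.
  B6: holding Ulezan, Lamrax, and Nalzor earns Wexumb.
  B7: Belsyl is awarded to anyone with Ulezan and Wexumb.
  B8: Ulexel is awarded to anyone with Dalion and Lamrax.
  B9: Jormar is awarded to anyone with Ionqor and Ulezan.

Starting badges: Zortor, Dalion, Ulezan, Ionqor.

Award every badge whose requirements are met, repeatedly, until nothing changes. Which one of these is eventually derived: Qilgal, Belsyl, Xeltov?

Belsyl

With Ionqor and Ulezan, Jormar is earned (B9).
With Jormar and Zortor, Nalzor is earned (B1).
With Nalzor and Ulezan, Vengal is earned (B2).
With Vengal and Ionqor, Lamrax is earned (B3).
With Ulezan, Lamrax, and Nalzor, Wexumb is earned (B6).
With Ulezan and Wexumb, Belsyl is earned (B7).
Xeltov would need Qilgal, Lamrax, and Jormar (B5), but Qilgal is never earned. No rule produces Qilgal, and it is not given.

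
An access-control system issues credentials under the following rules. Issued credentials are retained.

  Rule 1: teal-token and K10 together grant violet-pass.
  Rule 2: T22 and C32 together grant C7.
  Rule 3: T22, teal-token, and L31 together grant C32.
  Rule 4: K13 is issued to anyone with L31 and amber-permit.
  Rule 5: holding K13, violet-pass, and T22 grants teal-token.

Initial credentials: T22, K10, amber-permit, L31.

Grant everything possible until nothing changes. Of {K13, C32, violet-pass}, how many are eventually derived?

1

Holding L31 and amber-permit grants K13 (Rule 4).
K13: reached.
C32 would need T22, teal-token, and L31 (Rule 3), but teal-token is never granted.
violet-pass would need teal-token and K10 (Rule 1), but teal-token is never granted.
Reached: K13 — 1 of the 3.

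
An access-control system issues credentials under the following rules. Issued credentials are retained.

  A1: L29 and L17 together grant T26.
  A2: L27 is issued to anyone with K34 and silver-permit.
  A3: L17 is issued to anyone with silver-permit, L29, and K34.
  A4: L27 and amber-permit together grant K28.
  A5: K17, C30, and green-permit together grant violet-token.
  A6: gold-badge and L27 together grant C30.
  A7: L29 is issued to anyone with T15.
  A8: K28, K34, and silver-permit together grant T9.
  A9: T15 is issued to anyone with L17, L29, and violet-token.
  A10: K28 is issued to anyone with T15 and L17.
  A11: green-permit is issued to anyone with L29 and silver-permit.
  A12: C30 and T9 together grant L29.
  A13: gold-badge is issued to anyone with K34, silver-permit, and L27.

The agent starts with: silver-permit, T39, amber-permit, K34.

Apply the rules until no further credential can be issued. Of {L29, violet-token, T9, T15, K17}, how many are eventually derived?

Holding K34 and silver-permit grants L27 (A2).
Holding L27 and amber-permit grants K28 (A4).
Holding K34, silver-permit, and L27 grants gold-badge (A13).
Holding K28, K34, and silver-permit grants T9 (A8).
Holding gold-badge and L27 grants C30 (A6).
Holding C30 and T9 grants L29 (A12).
L29: reached.
violet-token would need K17, C30, and green-permit (A5), but K17 is never granted.
T9: reached.
T15 would need L17, L29, and violet-token (A9), but violet-token is never granted.
No rule produces K17, and it is not given.
Reached: L29 and T9 — 2 of the 5.

2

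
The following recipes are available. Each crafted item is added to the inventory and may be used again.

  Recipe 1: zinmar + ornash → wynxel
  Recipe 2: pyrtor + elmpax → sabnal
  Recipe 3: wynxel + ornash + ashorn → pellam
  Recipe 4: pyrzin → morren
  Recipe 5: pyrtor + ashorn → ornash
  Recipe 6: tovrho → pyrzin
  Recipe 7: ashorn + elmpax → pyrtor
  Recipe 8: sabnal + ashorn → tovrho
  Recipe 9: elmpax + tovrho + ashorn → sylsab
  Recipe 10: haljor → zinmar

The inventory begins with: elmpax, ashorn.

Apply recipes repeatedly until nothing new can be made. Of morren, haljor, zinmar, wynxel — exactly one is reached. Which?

morren

ashorn + elmpax → pyrtor (Recipe 7).
pyrtor + elmpax → sabnal (Recipe 2).
sabnal + ashorn → tovrho (Recipe 8).
Using Recipe 6, tovrho makes pyrzin.
Using Recipe 4, pyrzin makes morren.
wynxel would need zinmar and ornash (Recipe 1), but zinmar is never obtained. No rule produces haljor, and it is not given. zinmar would need haljor (Recipe 10), but haljor is never obtained.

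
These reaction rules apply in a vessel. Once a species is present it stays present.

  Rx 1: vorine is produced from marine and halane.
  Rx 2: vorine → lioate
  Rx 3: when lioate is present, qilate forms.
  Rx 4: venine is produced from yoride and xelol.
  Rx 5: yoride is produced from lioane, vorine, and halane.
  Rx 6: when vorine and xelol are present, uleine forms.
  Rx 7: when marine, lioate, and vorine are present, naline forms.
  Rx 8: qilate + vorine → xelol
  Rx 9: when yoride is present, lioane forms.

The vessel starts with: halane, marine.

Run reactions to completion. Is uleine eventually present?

Yes

marine and halane present → vorine forms (Rx 1).
vorine present → lioate forms (Rx 2).
lioate present → qilate forms (Rx 3).
qilate and vorine present → xelol forms (Rx 8).
vorine and xelol present → uleine forms (Rx 6).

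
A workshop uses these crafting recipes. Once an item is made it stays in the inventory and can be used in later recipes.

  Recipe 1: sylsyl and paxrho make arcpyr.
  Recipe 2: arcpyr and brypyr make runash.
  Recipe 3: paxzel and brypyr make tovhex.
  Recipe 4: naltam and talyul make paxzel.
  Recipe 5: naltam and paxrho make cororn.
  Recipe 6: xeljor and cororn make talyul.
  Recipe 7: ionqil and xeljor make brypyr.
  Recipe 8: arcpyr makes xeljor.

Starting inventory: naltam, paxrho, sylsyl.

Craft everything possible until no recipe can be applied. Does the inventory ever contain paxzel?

Using Recipe 1, sylsyl and paxrho make arcpyr.
naltam and paxrho → cororn (Recipe 5).
arcpyr → xeljor (Recipe 8).
xeljor and cororn → talyul (Recipe 6).
naltam and talyul → paxzel (Recipe 4).

Yes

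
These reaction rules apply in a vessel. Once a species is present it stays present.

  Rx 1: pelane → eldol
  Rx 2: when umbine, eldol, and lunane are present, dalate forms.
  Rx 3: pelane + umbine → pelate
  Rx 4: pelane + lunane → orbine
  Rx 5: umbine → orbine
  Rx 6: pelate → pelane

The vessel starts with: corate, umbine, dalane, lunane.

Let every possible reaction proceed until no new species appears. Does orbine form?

Yes

umbine present → orbine forms (Rx 5).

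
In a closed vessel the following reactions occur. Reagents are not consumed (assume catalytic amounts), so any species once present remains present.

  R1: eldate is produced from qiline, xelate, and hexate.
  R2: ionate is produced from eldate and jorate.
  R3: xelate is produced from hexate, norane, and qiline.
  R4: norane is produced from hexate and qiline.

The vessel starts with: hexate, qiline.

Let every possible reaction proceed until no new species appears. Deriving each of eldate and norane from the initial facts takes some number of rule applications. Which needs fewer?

norane: hexate and qiline present → norane forms (R4). [1 rule application]
eldate: hexate and qiline present → norane forms (R4). hexate, norane, and qiline present → xelate forms (R3). qiline, xelate, and hexate present → eldate forms (R1). [3 rule applications]
norane needs fewer.

norane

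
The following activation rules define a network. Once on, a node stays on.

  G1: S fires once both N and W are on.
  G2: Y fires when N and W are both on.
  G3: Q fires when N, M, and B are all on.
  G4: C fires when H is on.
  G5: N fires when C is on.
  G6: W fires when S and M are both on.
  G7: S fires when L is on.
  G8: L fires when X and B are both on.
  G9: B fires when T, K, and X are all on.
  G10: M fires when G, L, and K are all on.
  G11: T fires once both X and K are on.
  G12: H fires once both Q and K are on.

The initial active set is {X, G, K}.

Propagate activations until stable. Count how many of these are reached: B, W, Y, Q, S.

G11: X and K on → T on.
T, K, and X are on, so B fires (G9).
X and B are on, so L fires (G8).
L is on, so S fires (G7).
G10: G, L, and K on → M on.
S and M are on, so W fires (G6).
B: reached.
W: reached.
Y would need N and W (G2), but N never turns on.
Q would need N, M, and B (G3), but N never turns on.
S: reached.
Reached: B, W, and S — 3 of the 5.

3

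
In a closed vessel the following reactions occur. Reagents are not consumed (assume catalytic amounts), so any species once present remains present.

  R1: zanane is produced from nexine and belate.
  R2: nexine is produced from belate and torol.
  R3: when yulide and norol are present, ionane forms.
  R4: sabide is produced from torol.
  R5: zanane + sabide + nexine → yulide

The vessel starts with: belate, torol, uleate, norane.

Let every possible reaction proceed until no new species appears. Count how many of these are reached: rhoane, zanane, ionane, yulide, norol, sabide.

3

belate and torol present → nexine forms (R2).
torol present → sabide forms (R4).
nexine and belate present → zanane forms (R1).
zanane, sabide, and nexine present → yulide forms (R5).
No rule produces rhoane, and it is not given.
zanane: reached.
ionane would need yulide and norol (R3), but norol never forms.
yulide: reached.
No rule produces norol, and it is not given.
sabide: reached.
Reached: zanane, yulide, and sabide — 3 of the 6.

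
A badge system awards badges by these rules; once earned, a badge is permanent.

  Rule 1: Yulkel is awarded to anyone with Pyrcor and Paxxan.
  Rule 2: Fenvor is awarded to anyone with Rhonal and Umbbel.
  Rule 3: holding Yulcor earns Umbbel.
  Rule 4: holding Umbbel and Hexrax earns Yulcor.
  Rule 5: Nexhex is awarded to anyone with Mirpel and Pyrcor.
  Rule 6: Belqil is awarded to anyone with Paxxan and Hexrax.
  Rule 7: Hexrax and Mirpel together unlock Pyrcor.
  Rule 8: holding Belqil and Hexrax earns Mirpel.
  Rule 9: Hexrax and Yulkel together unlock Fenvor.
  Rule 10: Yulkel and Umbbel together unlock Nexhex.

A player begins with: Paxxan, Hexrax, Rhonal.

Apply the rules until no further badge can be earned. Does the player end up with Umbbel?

Umbbel would need Yulcor (Rule 3), but Yulcor is never earned.

No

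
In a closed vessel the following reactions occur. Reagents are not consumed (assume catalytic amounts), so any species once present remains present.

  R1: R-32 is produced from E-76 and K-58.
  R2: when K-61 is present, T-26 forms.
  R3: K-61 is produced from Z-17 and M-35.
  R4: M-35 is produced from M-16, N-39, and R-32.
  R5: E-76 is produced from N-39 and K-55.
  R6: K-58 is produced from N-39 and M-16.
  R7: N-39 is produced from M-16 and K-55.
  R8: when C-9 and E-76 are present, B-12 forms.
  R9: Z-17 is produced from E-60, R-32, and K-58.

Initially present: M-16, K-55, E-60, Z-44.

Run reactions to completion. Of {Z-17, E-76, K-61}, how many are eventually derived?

3

M-16 and K-55 present → N-39 forms (R7).
N-39 and M-16 present → K-58 forms (R6).
N-39 and K-55 present → E-76 forms (R5).
E-76 and K-58 present → R-32 forms (R1).
E-60, R-32, and K-58 present → Z-17 forms (R9).
M-16, N-39, and R-32 present → M-35 forms (R4).
Z-17 and M-35 present → K-61 forms (R3).
Z-17: reached.
E-76: reached.
K-61: reached.
All 3 are reached.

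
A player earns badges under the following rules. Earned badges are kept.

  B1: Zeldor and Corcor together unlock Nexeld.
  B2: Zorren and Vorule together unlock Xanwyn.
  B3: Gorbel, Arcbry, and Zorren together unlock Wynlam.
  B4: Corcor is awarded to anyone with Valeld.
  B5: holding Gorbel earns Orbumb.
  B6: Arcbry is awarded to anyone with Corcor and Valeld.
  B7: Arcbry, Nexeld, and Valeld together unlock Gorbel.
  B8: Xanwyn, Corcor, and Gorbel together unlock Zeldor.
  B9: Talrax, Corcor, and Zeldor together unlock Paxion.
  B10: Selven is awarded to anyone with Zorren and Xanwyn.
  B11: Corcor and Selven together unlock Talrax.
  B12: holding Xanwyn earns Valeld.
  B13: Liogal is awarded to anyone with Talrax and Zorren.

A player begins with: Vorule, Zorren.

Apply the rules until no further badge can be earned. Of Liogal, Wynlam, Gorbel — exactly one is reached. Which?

With Zorren and Vorule, Xanwyn is earned (B2).
With Zorren and Xanwyn, Selven is earned (B10).
With Xanwyn, Valeld is earned (B12).
With Valeld, Corcor is earned (B4).
With Corcor and Selven, Talrax is earned (B11).
With Talrax and Zorren, Liogal is earned (B13).
Wynlam would need Gorbel, Arcbry, and Zorren (B3), but Gorbel is never earned. Gorbel would need Arcbry, Nexeld, and Valeld (B7), but Nexeld is never earned.

Liogal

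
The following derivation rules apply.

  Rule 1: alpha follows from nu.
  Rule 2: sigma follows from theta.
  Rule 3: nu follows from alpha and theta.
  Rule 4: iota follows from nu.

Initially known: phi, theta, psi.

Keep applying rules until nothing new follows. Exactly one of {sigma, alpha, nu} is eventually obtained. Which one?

sigma

theta holds, so sigma follows (Rule 2).
nu would need alpha and theta (Rule 3), but alpha is never established. alpha would need nu (Rule 1), but nu is never established.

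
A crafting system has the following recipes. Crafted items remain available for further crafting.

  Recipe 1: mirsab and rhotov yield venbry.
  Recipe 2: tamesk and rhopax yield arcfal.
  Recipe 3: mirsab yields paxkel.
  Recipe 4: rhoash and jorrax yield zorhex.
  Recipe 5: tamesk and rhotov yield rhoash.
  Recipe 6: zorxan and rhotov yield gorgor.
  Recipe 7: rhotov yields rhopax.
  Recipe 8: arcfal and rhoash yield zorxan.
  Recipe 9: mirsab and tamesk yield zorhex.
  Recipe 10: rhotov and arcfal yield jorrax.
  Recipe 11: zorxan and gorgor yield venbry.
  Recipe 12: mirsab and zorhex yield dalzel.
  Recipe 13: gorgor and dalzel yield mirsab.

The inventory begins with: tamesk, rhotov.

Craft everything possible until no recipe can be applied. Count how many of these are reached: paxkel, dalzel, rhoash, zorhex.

Using Recipe 5, tamesk and rhotov make rhoash.
rhotov → rhopax (Recipe 7).
tamesk and rhopax → arcfal (Recipe 2).
rhotov and arcfal → jorrax (Recipe 10).
rhoash and jorrax → zorhex (Recipe 4).
paxkel would need mirsab (Recipe 3), but mirsab is never obtained.
dalzel would need mirsab and zorhex (Recipe 12), but mirsab is never obtained.
rhoash: reached.
zorhex: reached.
Reached: rhoash and zorhex — 2 of the 4.

2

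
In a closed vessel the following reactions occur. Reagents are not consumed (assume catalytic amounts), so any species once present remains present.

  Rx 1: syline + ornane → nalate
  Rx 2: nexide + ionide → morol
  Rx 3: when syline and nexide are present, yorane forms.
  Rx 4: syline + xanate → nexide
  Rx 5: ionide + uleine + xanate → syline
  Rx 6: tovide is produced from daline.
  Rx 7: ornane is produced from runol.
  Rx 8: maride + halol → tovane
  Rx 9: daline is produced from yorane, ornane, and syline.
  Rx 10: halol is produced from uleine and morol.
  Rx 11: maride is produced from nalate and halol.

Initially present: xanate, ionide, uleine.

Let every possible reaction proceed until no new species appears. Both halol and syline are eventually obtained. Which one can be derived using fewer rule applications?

syline

syline: ionide, uleine, and xanate present → syline forms (Rx 5). [1 rule application]
halol: ionide, uleine, and xanate present → syline forms (Rx 5). syline and xanate present → nexide forms (Rx 4). nexide and ionide present → morol forms (Rx 2). uleine and morol present → halol forms (Rx 10). [4 rule applications]
syline needs fewer.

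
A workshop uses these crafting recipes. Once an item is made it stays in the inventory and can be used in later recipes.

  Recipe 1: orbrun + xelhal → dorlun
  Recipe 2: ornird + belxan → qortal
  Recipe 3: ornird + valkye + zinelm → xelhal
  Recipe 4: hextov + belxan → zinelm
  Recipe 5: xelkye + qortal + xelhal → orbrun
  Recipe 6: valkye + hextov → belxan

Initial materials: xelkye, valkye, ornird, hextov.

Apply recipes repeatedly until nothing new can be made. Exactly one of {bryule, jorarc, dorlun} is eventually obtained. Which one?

dorlun

Using Recipe 6, valkye and hextov make belxan.
Using Recipe 2, ornird and belxan make qortal.
hextov + belxan → zinelm (Recipe 4).
Using Recipe 3, ornird, valkye, and zinelm make xelhal.
xelkye + qortal + xelhal → orbrun (Recipe 5).
Using Recipe 1, orbrun and xelhal make dorlun.
No rule produces bryule, and it is not given. No rule produces jorarc, and it is not given.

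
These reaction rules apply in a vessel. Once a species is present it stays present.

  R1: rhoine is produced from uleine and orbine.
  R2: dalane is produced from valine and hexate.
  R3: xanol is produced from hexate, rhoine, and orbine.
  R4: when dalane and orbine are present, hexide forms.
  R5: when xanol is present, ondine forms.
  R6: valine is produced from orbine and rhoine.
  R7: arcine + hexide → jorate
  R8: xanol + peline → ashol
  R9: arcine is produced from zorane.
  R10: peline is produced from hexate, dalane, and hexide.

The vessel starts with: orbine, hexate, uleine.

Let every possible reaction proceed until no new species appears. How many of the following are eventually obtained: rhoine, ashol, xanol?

3

uleine and orbine present → rhoine forms (R1).
hexate, rhoine, and orbine present → xanol forms (R3).
orbine and rhoine present → valine forms (R6).
valine and hexate present → dalane forms (R2).
dalane and orbine present → hexide forms (R4).
hexate, dalane, and hexide present → peline forms (R10).
xanol and peline present → ashol forms (R8).
rhoine: reached.
ashol: reached.
xanol: reached.
All 3 are reached.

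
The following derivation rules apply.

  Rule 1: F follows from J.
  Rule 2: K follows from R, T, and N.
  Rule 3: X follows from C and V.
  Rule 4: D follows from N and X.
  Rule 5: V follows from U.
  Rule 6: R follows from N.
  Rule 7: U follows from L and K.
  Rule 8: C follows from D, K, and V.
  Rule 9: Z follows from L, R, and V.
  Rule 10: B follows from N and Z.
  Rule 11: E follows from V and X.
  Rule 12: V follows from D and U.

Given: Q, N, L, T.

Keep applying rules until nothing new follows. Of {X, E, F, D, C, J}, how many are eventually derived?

0

X would need C and V (Rule 3), but C is never established.
E would need V and X (Rule 11), but X is never established.
F would need J (Rule 1), but J is never established.
D would need N and X (Rule 4), but X is never established.
C would need D, K, and V (Rule 8), but D is never established.
No rule produces J, and it is not given.
None of the 6 are reached.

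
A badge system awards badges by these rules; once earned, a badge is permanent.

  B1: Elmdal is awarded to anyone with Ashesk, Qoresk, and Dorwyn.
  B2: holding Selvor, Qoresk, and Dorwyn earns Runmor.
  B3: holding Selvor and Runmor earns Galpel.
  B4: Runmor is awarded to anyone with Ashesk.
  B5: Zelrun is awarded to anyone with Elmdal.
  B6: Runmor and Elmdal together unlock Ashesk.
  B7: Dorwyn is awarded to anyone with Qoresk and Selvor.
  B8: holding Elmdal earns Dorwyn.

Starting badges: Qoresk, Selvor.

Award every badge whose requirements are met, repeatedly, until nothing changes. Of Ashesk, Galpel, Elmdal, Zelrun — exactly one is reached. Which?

With Qoresk and Selvor, Dorwyn is earned (B7).
With Selvor, Qoresk, and Dorwyn, Runmor is earned (B2).
With Selvor and Runmor, Galpel is earned (B3).
Ashesk would need Runmor and Elmdal (B6), but Elmdal is never earned. Zelrun would need Elmdal (B5), but Elmdal is never earned. Elmdal would need Ashesk, Qoresk, and Dorwyn (B1), but Ashesk is never earned.

Galpel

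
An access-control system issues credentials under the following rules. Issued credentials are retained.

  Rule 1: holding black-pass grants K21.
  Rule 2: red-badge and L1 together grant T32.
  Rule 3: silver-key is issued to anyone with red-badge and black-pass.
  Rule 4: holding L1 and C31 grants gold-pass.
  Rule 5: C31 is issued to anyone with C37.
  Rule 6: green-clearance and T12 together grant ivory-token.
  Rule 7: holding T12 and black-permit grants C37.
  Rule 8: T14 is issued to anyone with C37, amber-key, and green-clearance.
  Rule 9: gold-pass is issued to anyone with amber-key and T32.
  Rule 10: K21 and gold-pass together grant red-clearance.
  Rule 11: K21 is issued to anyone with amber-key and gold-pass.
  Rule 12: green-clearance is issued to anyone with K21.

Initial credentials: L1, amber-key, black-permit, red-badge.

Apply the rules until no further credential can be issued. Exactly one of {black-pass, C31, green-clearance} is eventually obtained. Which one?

green-clearance

Holding red-badge and L1 grants T32 (Rule 2).
Holding amber-key and T32 grants gold-pass (Rule 9).
Holding amber-key and gold-pass grants K21 (Rule 11).
Holding K21 grants green-clearance (Rule 12).
C31 would need C37 (Rule 5), but C37 is never granted. No rule produces black-pass, and it is not given.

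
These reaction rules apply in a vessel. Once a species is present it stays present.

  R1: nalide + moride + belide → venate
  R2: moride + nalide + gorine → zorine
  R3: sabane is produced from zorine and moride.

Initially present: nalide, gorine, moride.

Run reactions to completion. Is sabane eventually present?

moride, nalide, and gorine present → zorine forms (R2).
zorine and moride present → sabane forms (R3).

Yes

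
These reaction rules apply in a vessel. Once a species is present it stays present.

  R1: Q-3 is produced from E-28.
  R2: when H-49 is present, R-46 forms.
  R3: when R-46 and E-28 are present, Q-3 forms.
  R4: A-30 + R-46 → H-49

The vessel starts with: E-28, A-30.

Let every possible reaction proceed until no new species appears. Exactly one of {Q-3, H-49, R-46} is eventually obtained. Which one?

E-28 present → Q-3 forms (R1).
H-49 would need A-30 and R-46 (R4), but R-46 never forms. R-46 would need H-49 (R2), but H-49 never forms.

Q-3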